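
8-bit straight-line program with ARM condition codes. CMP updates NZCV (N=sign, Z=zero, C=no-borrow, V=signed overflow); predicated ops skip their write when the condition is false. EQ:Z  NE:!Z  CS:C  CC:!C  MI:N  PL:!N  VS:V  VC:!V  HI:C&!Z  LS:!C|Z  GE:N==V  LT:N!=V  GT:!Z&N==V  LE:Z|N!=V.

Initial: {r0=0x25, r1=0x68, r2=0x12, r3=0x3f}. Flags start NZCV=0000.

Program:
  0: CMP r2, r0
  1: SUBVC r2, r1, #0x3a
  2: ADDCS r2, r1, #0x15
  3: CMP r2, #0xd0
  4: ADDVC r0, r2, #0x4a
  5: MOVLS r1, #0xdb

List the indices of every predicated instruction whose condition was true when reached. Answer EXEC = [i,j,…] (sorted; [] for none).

EXEC = [1,4,5]

0: ✓ CMP  NZCV=1000
1: ✓ SUBVC  r2←0x2e
2: · ADDCS
3: ✓ CMP  NZCV=0000
4: ✓ ADDVC  r0←0x78
5: ✓ MOVLS  r1←0xdb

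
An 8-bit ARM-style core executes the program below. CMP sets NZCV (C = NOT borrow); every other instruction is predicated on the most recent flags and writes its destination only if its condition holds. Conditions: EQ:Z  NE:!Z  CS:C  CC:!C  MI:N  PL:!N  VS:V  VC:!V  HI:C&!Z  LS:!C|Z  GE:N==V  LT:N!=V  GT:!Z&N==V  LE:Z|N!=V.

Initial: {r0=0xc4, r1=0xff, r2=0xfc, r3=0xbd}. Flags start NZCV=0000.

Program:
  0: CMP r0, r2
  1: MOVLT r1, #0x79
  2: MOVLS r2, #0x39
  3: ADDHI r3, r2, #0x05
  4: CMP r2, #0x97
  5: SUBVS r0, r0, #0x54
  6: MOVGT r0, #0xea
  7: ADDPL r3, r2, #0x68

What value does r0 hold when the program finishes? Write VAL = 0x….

VAL = 0xea

0: ✓ CMP  NZCV=1000
1: ✓ MOVLT  r1←0x79
2: ✓ MOVLS  r2←0x39
3: · ADDHI
4: ✓ CMP  NZCV=1001
5: ✓ SUBVS  r0←0x70
6: ✓ MOVGT  r0←0xea
7: · ADDPL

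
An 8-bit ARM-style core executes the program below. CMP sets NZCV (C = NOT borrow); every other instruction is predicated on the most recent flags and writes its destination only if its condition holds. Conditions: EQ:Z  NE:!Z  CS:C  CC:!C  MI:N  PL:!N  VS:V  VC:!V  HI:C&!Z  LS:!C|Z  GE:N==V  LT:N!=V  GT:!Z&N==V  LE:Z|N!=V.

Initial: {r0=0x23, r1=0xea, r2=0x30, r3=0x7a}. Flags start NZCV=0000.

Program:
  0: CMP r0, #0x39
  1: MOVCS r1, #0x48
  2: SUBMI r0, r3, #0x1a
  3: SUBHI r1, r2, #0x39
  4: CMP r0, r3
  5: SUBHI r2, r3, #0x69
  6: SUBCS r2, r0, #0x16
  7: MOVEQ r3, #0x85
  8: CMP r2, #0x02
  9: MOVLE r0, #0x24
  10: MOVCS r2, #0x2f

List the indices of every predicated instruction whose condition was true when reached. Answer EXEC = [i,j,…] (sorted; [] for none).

EXEC = [2,10]

[0] flags=1000 → (cmp)
[1] flags=1000 CS?F → skip
[2] flags=1000 MI?T → r0=0x60
[3] flags=1000 HI?F → skip
[4] flags=1000 → (cmp)
[5] flags=1000 HI?F → skip
[6] flags=1000 CS?F → skip
[7] flags=1000 EQ?F → skip
[8] flags=0010 → (cmp)
[9] flags=0010 LE?F → skip
[10] flags=0010 CS?T → r2=0x2f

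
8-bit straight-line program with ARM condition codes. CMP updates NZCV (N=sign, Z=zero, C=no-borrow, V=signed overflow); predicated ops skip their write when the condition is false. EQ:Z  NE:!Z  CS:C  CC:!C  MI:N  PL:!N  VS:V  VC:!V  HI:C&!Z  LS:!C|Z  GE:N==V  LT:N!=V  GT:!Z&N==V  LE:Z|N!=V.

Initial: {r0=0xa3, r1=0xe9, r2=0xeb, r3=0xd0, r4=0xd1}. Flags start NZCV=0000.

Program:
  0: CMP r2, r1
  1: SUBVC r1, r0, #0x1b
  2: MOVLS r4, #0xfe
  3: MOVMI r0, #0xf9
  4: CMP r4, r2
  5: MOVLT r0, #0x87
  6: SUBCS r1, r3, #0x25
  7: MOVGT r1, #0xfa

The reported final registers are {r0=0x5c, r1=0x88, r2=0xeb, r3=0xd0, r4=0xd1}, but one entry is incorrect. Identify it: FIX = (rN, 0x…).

FIX = (r0, 0x87)

0: ✓ CMP  NZCV=0010
1: ✓ SUBVC  r1←0x88
2: · MOVLS
3: · MOVMI
4: ✓ CMP  NZCV=1000
5: ✓ MOVLT  r0←0x87
6: · SUBCS
7: · MOVGT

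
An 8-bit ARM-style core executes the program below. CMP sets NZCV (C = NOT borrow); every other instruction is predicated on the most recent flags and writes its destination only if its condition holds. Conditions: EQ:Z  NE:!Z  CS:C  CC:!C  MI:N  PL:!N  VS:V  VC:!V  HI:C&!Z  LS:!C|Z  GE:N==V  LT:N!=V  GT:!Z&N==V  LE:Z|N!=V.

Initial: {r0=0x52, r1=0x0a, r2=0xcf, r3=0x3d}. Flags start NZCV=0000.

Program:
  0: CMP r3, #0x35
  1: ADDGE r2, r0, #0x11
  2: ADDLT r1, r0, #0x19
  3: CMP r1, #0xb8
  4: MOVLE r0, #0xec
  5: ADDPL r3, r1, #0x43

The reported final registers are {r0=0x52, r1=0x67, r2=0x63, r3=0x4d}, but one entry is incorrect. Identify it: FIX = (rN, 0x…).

0: ✓ CMP  NZCV=0010
1: ✓ ADDGE  r2←0x63
2: · ADDLT
3: ✓ CMP  NZCV=0000
4: · MOVLE
5: ✓ ADDPL  r3←0x4d

FIX = (r1, 0x0a)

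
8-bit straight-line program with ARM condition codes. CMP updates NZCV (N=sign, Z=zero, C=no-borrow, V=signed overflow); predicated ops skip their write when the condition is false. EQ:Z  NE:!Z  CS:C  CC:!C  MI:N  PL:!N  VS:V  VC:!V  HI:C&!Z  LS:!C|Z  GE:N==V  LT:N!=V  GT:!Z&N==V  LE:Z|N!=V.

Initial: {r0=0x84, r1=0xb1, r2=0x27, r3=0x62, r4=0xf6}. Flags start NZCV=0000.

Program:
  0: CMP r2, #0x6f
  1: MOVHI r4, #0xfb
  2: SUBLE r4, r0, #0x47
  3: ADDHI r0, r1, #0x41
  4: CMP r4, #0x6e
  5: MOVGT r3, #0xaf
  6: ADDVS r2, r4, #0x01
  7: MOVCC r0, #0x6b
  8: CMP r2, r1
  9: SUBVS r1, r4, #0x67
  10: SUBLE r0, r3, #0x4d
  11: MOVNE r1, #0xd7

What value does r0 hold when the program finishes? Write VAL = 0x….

VAL = 0x6b

0: ✓ CMP  NZCV=1000
1: · MOVHI
2: ✓ SUBLE  r4←0x3d
3: · ADDHI
4: ✓ CMP  NZCV=1000
5: · MOVGT
6: · ADDVS
7: ✓ MOVCC  r0←0x6b
8: ✓ CMP  NZCV=0000
9: · SUBVS
10: · SUBLE
11: ✓ MOVNE  r1←0xd7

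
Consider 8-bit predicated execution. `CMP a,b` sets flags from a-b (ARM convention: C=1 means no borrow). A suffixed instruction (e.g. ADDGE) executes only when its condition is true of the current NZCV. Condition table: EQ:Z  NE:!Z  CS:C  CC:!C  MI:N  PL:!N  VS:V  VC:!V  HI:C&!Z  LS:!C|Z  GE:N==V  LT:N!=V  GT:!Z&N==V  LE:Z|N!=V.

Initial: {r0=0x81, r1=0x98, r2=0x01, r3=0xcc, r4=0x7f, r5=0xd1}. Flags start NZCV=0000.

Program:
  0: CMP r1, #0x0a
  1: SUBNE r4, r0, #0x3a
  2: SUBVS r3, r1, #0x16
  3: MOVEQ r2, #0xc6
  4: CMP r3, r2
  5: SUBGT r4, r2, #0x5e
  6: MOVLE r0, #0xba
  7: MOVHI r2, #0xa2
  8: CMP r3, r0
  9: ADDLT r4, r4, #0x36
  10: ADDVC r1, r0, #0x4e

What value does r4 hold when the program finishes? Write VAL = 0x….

0: ✓ CMP  NZCV=1010
1: ✓ SUBNE  r4←0x47
2: · SUBVS
3: · MOVEQ
4: ✓ CMP  NZCV=1010
5: · SUBGT
6: ✓ MOVLE  r0←0xba
7: ✓ MOVHI  r2←0xa2
8: ✓ CMP  NZCV=0010
9: · ADDLT
10: ✓ ADDVC  r1←0x08

VAL = 0x47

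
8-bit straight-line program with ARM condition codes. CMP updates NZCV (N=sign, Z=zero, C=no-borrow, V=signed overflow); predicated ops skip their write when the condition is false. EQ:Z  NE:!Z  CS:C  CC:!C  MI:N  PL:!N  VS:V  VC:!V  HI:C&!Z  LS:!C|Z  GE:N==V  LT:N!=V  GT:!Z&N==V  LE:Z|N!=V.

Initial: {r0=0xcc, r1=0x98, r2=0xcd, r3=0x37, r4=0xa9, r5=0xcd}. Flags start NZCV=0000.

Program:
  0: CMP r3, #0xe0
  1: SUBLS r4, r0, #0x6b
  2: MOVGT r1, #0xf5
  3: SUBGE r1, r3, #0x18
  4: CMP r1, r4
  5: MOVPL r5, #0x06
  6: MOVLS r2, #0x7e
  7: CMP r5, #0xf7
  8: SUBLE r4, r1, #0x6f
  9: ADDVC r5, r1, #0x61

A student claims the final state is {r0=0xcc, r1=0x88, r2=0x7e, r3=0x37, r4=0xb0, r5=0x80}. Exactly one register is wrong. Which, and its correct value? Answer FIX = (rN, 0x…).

FIX = (r1, 0x1f)

[0] flags=0000 → (cmp)
[1] flags=0000 LS?T → r4=0x61
[2] flags=0000 GT?T → r1=0xf5
[3] flags=0000 GE?T → r1=0x1f
[4] flags=1000 → (cmp)
[5] flags=1000 PL?F → skip
[6] flags=1000 LS?T → r2=0x7e
[7] flags=1000 → (cmp)
[8] flags=1000 LE?T → r4=0xb0
[9] flags=1000 VC?T → r5=0x80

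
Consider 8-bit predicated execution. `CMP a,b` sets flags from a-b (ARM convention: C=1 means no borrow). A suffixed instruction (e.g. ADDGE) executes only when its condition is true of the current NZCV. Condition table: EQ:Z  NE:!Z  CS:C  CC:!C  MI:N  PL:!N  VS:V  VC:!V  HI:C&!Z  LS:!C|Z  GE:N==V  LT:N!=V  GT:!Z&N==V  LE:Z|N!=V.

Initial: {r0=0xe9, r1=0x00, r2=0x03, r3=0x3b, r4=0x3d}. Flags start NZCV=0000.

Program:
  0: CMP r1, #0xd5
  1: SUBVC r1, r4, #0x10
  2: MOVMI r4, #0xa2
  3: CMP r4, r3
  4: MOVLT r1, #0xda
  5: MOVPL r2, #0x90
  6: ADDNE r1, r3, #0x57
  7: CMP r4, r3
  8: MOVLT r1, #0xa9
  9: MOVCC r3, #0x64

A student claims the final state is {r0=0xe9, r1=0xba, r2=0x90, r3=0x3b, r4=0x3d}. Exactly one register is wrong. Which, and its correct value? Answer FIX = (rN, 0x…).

FIX = (r1, 0x92)

[0] flags=0000 → (cmp)
[1] flags=0000 VC?T → r1=0x2d
[2] flags=0000 MI?F → skip
[3] flags=0010 → (cmp)
[4] flags=0010 LT?F → skip
[5] flags=0010 PL?T → r2=0x90
[6] flags=0010 NE?T → r1=0x92
[7] flags=0010 → (cmp)
[8] flags=0010 LT?F → skip
[9] flags=0010 CC?F → skip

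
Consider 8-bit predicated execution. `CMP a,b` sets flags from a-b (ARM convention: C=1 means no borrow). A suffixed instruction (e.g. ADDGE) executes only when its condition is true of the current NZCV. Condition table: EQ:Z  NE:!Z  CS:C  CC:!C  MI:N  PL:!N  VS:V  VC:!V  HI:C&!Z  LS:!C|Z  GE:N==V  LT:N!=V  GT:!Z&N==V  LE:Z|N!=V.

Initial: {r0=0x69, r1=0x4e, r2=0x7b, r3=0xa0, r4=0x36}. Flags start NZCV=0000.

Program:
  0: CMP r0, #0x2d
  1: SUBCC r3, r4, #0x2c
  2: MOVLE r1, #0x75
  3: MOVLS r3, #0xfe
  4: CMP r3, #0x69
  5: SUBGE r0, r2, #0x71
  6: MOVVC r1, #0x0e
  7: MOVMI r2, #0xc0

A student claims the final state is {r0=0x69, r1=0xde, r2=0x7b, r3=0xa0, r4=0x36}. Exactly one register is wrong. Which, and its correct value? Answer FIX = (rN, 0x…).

FIX = (r1, 0x4e)

[0] flags=0010 → (cmp)
[1] flags=0010 CC?F → skip
[2] flags=0010 LE?F → skip
[3] flags=0010 LS?F → skip
[4] flags=0011 → (cmp)
[5] flags=0011 GE?F → skip
[6] flags=0011 VC?F → skip
[7] flags=0011 MI?F → skip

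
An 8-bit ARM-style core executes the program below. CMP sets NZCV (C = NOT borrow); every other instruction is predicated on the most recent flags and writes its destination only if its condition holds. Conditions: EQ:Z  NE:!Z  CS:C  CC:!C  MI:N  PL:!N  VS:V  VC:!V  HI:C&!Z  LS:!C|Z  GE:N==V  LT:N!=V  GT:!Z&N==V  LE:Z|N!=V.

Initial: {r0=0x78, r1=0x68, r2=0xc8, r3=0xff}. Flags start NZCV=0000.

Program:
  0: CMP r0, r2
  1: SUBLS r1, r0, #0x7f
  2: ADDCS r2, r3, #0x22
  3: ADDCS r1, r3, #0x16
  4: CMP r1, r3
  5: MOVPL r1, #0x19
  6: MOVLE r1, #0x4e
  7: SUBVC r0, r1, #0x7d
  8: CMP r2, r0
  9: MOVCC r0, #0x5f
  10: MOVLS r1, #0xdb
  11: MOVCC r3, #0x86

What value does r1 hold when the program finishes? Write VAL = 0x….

VAL = 0xdb

[0] flags=1001 → (cmp)
[1] flags=1001 LS?T → r1=0xf9
[2] flags=1001 CS?F → skip
[3] flags=1001 CS?F → skip
[4] flags=1000 → (cmp)
[5] flags=1000 PL?F → skip
[6] flags=1000 LE?T → r1=0x4e
[7] flags=1000 VC?T → r0=0xd1
[8] flags=1000 → (cmp)
[9] flags=1000 CC?T → r0=0x5f
[10] flags=1000 LS?T → r1=0xdb
[11] flags=1000 CC?T → r3=0x86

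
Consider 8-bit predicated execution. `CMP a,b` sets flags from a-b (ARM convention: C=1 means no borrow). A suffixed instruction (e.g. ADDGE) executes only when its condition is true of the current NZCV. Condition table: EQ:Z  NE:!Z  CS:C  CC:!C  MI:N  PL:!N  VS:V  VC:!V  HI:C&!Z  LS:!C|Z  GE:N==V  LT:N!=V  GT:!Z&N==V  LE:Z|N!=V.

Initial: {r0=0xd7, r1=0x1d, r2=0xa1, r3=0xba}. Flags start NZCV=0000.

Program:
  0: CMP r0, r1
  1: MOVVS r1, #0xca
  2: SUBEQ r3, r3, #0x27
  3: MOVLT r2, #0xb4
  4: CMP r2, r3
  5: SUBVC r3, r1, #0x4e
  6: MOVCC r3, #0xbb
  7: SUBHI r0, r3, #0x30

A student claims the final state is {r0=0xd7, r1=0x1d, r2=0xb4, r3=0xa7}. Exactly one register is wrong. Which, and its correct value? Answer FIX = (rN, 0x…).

FIX = (r3, 0xbb)

[0] flags=1010 → (cmp)
[1] flags=1010 VS?F → skip
[2] flags=1010 EQ?F → skip
[3] flags=1010 LT?T → r2=0xb4
[4] flags=1000 → (cmp)
[5] flags=1000 VC?T → r3=0xcf
[6] flags=1000 CC?T → r3=0xbb
[7] flags=1000 HI?F → skip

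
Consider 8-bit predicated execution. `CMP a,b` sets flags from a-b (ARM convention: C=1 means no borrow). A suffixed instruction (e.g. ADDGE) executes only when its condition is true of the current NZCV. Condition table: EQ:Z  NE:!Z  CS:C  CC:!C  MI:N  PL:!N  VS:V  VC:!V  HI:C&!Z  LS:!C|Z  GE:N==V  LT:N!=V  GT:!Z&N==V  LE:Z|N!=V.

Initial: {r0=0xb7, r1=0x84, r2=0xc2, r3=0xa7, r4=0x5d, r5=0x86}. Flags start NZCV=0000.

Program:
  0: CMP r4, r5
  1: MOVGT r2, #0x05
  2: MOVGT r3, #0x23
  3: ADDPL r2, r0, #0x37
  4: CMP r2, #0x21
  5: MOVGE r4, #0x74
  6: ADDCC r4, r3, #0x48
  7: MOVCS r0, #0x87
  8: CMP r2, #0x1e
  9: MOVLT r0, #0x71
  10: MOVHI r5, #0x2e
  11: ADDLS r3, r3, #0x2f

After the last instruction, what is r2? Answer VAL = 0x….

VAL = 0x05

[0] flags=1001 → (cmp)
[1] flags=1001 GT?T → r2=0x05
[2] flags=1001 GT?T → r3=0x23
[3] flags=1001 PL?F → skip
[4] flags=1000 → (cmp)
[5] flags=1000 GE?F → skip
[6] flags=1000 CC?T → r4=0x6b
[7] flags=1000 CS?F → skip
[8] flags=1000 → (cmp)
[9] flags=1000 LT?T → r0=0x71
[10] flags=1000 HI?F → skip
[11] flags=1000 LS?T → r3=0x52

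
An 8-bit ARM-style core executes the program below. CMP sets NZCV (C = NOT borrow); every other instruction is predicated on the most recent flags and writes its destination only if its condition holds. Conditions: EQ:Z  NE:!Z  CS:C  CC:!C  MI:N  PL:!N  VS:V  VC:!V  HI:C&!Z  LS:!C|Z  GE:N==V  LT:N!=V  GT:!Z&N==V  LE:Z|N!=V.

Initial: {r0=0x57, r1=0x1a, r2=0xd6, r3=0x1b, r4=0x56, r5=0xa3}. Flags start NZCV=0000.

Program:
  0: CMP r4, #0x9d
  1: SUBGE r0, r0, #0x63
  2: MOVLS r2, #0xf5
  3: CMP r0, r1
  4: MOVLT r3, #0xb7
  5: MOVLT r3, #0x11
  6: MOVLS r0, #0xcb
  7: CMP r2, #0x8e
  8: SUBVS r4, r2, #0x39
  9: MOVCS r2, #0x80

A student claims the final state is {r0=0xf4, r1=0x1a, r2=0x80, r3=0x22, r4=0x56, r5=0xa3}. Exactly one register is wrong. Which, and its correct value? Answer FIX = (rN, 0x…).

FIX = (r3, 0x11)

[0] flags=1001 → (cmp)
[1] flags=1001 GE?T → r0=0xf4
[2] flags=1001 LS?T → r2=0xf5
[3] flags=1010 → (cmp)
[4] flags=1010 LT?T → r3=0xb7
[5] flags=1010 LT?T → r3=0x11
[6] flags=1010 LS?F → skip
[7] flags=0010 → (cmp)
[8] flags=0010 VS?F → skip
[9] flags=0010 CS?T → r2=0x80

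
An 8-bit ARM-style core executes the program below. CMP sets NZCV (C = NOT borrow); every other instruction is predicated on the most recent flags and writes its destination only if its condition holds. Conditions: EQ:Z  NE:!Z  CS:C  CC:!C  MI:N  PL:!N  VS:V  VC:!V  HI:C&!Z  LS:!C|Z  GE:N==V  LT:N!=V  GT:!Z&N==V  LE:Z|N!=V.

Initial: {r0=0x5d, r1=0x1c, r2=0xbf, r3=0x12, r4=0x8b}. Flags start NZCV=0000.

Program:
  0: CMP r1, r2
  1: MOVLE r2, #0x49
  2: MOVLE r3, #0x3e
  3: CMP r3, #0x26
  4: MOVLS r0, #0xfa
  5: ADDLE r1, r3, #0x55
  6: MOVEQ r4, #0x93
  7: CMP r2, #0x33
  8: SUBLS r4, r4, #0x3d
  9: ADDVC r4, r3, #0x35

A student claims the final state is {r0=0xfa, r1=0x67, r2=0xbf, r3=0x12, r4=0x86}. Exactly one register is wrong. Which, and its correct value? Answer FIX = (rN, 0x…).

[0] flags=0000 → (cmp)
[1] flags=0000 LE?F → skip
[2] flags=0000 LE?F → skip
[3] flags=1000 → (cmp)
[4] flags=1000 LS?T → r0=0xfa
[5] flags=1000 LE?T → r1=0x67
[6] flags=1000 EQ?F → skip
[7] flags=1010 → (cmp)
[8] flags=1010 LS?F → skip
[9] flags=1010 VC?T → r4=0x47

FIX = (r4, 0x47)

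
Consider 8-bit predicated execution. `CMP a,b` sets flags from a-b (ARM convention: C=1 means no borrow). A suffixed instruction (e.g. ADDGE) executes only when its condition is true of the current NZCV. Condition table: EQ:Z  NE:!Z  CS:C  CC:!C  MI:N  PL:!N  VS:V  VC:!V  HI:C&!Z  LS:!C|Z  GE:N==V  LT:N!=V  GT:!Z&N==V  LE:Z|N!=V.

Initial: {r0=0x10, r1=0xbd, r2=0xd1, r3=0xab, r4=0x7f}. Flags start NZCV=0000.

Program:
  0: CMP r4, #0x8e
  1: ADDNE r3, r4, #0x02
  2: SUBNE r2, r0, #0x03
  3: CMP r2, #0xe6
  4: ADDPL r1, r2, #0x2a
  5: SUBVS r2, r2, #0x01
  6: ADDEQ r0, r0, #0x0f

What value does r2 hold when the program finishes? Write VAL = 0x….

[0] flags=1001 → (cmp)
[1] flags=1001 NE?T → r3=0x81
[2] flags=1001 NE?T → r2=0x0d
[3] flags=0000 → (cmp)
[4] flags=0000 PL?T → r1=0x37
[5] flags=0000 VS?F → skip
[6] flags=0000 EQ?F → skip

VAL = 0x0d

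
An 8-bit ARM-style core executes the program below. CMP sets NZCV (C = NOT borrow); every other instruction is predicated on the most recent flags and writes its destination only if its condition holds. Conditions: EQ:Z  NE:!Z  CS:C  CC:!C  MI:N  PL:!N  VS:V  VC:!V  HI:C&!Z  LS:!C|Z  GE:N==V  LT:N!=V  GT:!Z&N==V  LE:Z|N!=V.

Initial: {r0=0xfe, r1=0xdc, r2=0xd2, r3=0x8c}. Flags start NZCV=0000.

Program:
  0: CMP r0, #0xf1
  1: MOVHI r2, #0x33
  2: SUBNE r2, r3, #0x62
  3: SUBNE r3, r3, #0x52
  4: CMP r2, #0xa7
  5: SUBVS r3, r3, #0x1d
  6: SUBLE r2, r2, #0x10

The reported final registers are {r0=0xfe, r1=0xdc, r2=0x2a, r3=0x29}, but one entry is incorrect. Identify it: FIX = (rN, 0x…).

FIX = (r3, 0x1d)

0: ✓ CMP  NZCV=0010
1: ✓ MOVHI  r2←0x33
2: ✓ SUBNE  r2←0x2a
3: ✓ SUBNE  r3←0x3a
4: ✓ CMP  NZCV=1001
5: ✓ SUBVS  r3←0x1d
6: · SUBLE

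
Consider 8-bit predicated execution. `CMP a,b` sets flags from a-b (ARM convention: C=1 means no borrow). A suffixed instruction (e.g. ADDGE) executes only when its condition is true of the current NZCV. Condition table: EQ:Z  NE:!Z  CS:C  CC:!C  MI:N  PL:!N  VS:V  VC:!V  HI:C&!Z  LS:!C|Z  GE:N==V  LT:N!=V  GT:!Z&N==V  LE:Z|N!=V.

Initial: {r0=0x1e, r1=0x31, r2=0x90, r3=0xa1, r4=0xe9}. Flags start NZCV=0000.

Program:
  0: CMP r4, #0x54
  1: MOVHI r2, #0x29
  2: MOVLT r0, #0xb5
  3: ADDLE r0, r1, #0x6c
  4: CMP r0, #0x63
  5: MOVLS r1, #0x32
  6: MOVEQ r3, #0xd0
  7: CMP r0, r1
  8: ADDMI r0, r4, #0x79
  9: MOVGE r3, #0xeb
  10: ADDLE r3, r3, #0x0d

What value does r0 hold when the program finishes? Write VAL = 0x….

[0] flags=1010 → (cmp)
[1] flags=1010 HI?T → r2=0x29
[2] flags=1010 LT?T → r0=0xb5
[3] flags=1010 LE?T → r0=0x9d
[4] flags=0011 → (cmp)
[5] flags=0011 LS?F → skip
[6] flags=0011 EQ?F → skip
[7] flags=0011 → (cmp)
[8] flags=0011 MI?F → skip
[9] flags=0011 GE?F → skip
[10] flags=0011 LE?T → r3=0xae

VAL = 0x9d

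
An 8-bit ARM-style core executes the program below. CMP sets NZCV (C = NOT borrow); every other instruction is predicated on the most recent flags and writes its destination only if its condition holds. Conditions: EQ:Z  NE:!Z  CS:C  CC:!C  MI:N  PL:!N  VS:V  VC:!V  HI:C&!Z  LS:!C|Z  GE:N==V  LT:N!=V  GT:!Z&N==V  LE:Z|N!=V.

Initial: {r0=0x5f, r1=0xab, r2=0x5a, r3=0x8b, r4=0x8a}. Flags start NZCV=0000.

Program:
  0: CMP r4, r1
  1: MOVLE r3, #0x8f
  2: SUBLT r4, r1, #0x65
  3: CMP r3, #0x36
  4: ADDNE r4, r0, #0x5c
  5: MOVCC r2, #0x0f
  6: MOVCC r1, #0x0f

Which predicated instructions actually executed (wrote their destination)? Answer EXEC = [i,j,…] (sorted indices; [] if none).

0: ✓ CMP  NZCV=1000
1: ✓ MOVLE  r3←0x8f
2: ✓ SUBLT  r4←0x46
3: ✓ CMP  NZCV=0011
4: ✓ ADDNE  r4←0xbb
5: · MOVCC
6: · MOVCC

EXEC = [1,2,4]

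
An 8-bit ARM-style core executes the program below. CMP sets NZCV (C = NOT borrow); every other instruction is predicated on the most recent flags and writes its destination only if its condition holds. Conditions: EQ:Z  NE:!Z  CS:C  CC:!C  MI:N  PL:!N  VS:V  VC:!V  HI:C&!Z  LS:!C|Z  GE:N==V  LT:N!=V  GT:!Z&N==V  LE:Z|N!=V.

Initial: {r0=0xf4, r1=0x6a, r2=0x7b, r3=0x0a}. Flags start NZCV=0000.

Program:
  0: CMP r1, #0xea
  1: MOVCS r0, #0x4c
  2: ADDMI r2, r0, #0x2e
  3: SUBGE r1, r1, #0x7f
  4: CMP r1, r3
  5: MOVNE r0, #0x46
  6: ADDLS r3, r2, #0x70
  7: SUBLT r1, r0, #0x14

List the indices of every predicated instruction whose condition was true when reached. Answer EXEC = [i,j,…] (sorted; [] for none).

EXEC = [2,3,5,7]

0: ✓ CMP  NZCV=1001
1: · MOVCS
2: ✓ ADDMI  r2←0x22
3: ✓ SUBGE  r1←0xeb
4: ✓ CMP  NZCV=1010
5: ✓ MOVNE  r0←0x46
6: · ADDLS
7: ✓ SUBLT  r1←0x32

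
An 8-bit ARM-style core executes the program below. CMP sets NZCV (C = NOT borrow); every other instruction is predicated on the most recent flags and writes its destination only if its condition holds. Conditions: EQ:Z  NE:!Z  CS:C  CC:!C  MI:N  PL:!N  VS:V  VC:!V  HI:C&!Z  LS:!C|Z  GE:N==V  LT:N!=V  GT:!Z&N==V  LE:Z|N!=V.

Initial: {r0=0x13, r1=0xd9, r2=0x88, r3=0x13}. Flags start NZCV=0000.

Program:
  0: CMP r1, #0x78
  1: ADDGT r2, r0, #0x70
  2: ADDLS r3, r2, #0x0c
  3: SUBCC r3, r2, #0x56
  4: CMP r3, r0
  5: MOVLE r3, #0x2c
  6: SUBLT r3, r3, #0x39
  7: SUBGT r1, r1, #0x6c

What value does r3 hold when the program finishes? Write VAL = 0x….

VAL = 0x2c

[0] flags=0011 → (cmp)
[1] flags=0011 GT?F → skip
[2] flags=0011 LS?F → skip
[3] flags=0011 CC?F → skip
[4] flags=0110 → (cmp)
[5] flags=0110 LE?T → r3=0x2c
[6] flags=0110 LT?F → skip
[7] flags=0110 GT?F → skip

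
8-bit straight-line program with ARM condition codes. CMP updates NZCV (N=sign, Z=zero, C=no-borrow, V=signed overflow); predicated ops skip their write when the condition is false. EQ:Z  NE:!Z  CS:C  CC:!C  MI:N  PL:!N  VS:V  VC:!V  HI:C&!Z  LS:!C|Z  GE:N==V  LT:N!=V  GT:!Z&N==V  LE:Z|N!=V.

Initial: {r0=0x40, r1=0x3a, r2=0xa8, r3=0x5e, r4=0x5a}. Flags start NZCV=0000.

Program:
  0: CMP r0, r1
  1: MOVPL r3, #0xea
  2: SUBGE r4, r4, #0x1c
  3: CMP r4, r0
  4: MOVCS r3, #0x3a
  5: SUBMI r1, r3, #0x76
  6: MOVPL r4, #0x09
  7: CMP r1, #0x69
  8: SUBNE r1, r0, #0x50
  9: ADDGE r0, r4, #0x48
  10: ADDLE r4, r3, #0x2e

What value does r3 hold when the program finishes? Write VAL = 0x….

0: ✓ CMP  NZCV=0010
1: ✓ MOVPL  r3←0xea
2: ✓ SUBGE  r4←0x3e
3: ✓ CMP  NZCV=1000
4: · MOVCS
5: ✓ SUBMI  r1←0x74
6: · MOVPL
7: ✓ CMP  NZCV=0010
8: ✓ SUBNE  r1←0xf0
9: ✓ ADDGE  r0←0x86
10: · ADDLE

VAL = 0xea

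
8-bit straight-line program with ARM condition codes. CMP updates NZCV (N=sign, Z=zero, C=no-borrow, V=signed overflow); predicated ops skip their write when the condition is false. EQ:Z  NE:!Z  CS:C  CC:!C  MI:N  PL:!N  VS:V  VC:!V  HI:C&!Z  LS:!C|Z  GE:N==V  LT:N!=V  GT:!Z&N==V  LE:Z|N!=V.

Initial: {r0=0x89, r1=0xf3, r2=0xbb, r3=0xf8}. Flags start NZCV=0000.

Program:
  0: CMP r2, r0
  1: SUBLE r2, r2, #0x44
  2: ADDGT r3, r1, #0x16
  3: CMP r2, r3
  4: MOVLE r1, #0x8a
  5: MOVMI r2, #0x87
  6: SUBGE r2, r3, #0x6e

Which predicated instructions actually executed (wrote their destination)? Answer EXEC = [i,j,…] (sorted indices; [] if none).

0: ✓ CMP  NZCV=0010
1: · SUBLE
2: ✓ ADDGT  r3←0x09
3: ✓ CMP  NZCV=1010
4: ✓ MOVLE  r1←0x8a
5: ✓ MOVMI  r2←0x87
6: · SUBGE

EXEC = [2,4,5]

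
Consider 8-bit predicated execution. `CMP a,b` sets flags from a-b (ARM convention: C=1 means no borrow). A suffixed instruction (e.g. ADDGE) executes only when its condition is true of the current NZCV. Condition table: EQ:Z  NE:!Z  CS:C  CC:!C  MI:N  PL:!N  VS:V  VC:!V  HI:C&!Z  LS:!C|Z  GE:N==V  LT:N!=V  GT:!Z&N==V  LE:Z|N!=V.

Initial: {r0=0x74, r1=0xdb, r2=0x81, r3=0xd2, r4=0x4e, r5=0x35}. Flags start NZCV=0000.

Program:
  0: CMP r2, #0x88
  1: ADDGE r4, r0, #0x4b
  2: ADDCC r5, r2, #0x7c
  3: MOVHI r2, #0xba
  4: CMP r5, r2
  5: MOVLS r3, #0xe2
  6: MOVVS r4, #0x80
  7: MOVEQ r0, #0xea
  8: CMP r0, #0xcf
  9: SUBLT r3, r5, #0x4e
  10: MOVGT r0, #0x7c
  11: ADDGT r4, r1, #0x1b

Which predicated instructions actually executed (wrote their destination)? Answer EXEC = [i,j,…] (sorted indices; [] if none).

EXEC = [2,10,11]

[0] flags=1000 → (cmp)
[1] flags=1000 GE?F → skip
[2] flags=1000 CC?T → r5=0xfd
[3] flags=1000 HI?F → skip
[4] flags=0010 → (cmp)
[5] flags=0010 LS?F → skip
[6] flags=0010 VS?F → skip
[7] flags=0010 EQ?F → skip
[8] flags=1001 → (cmp)
[9] flags=1001 LT?F → skip
[10] flags=1001 GT?T → r0=0x7c
[11] flags=1001 GT?T → r4=0xf6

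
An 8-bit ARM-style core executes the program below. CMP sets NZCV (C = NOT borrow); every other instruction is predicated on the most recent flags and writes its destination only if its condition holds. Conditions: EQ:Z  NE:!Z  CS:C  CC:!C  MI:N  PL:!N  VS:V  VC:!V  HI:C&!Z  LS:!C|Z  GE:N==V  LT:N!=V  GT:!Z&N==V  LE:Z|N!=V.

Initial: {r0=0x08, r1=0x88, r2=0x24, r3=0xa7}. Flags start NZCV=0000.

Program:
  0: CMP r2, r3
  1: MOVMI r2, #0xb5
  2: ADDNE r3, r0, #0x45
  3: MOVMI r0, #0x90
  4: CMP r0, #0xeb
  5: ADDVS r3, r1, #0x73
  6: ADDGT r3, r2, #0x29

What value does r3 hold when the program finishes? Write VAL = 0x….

[0] flags=0000 → (cmp)
[1] flags=0000 MI?F → skip
[2] flags=0000 NE?T → r3=0x4d
[3] flags=0000 MI?F → skip
[4] flags=0000 → (cmp)
[5] flags=0000 VS?F → skip
[6] flags=0000 GT?T → r3=0x4d

VAL = 0x4d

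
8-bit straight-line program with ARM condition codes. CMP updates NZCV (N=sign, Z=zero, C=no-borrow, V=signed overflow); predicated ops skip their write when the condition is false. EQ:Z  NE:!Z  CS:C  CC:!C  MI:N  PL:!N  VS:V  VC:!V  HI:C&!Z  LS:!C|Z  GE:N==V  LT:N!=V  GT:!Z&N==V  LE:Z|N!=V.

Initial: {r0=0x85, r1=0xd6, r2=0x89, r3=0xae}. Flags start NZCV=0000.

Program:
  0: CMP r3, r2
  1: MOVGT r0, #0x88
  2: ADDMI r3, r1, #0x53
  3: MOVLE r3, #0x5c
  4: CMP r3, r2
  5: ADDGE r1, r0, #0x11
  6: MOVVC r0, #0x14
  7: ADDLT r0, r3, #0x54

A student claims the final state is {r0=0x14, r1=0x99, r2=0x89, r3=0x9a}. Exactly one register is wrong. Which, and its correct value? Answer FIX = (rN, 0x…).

FIX = (r3, 0xae)

[0] flags=0010 → (cmp)
[1] flags=0010 GT?T → r0=0x88
[2] flags=0010 MI?F → skip
[3] flags=0010 LE?F → skip
[4] flags=0010 → (cmp)
[5] flags=0010 GE?T → r1=0x99
[6] flags=0010 VC?T → r0=0x14
[7] flags=0010 LT?F → skip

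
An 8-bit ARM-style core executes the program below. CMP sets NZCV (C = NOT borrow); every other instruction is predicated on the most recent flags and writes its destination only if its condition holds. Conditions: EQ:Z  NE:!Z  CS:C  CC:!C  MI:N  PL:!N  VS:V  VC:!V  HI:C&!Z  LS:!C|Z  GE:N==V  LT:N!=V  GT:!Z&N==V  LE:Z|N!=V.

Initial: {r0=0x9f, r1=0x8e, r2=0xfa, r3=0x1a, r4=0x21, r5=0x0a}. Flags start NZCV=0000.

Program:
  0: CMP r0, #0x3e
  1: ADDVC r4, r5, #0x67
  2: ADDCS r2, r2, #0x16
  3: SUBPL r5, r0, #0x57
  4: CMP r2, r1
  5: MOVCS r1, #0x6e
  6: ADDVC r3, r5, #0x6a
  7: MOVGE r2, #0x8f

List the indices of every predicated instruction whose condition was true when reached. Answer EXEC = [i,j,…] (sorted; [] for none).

EXEC = [2,3,7]

[0] flags=0011 → (cmp)
[1] flags=0011 VC?F → skip
[2] flags=0011 CS?T → r2=0x10
[3] flags=0011 PL?T → r5=0x48
[4] flags=1001 → (cmp)
[5] flags=1001 CS?F → skip
[6] flags=1001 VC?F → skip
[7] flags=1001 GE?T → r2=0x8f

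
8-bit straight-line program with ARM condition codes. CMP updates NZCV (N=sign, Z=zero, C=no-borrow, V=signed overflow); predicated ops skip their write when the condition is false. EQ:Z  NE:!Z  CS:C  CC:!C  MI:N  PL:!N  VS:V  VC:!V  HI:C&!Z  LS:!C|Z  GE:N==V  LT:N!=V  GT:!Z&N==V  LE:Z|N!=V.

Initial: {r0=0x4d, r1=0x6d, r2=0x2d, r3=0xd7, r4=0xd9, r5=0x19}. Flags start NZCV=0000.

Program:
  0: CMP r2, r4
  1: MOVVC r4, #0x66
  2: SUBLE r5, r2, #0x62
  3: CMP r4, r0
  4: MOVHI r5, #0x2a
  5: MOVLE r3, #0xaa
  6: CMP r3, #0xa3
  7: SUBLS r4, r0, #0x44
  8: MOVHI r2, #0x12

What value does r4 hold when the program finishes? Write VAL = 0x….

VAL = 0x66

[0] flags=0000 → (cmp)
[1] flags=0000 VC?T → r4=0x66
[2] flags=0000 LE?F → skip
[3] flags=0010 → (cmp)
[4] flags=0010 HI?T → r5=0x2a
[5] flags=0010 LE?F → skip
[6] flags=0010 → (cmp)
[7] flags=0010 LS?F → skip
[8] flags=0010 HI?T → r2=0x12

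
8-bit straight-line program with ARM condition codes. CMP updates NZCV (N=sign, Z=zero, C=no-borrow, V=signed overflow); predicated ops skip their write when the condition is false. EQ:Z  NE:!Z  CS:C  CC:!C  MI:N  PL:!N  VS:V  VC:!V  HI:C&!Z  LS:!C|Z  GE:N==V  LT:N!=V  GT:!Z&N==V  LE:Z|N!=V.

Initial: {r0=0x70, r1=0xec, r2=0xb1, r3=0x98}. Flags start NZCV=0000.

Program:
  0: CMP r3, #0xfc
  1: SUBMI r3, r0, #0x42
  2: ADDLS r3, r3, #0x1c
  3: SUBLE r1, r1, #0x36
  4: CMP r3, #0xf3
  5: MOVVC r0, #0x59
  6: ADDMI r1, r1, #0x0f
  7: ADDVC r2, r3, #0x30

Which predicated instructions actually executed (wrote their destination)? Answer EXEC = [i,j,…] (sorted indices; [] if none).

0: ✓ CMP  NZCV=1000
1: ✓ SUBMI  r3←0x2e
2: ✓ ADDLS  r3←0x4a
3: ✓ SUBLE  r1←0xb6
4: ✓ CMP  NZCV=0000
5: ✓ MOVVC  r0←0x59
6: · ADDMI
7: ✓ ADDVC  r2←0x7a

EXEC = [1,2,3,5,7]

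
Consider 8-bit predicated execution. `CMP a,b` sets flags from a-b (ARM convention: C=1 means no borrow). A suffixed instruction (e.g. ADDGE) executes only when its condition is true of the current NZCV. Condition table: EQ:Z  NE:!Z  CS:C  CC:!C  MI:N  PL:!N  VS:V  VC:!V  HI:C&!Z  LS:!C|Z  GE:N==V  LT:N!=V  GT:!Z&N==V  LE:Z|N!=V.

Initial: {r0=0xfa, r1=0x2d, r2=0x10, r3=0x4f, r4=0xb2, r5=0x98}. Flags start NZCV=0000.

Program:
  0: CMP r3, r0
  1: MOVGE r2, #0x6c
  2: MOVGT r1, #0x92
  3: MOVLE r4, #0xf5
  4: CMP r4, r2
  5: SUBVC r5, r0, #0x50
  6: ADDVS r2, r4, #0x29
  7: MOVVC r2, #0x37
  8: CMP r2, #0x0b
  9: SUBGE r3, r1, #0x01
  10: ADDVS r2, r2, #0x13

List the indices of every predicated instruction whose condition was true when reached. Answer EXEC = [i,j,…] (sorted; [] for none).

EXEC = [1,2,6]

0: ✓ CMP  NZCV=0000
1: ✓ MOVGE  r2←0x6c
2: ✓ MOVGT  r1←0x92
3: · MOVLE
4: ✓ CMP  NZCV=0011
5: · SUBVC
6: ✓ ADDVS  r2←0xdb
7: · MOVVC
8: ✓ CMP  NZCV=1010
9: · SUBGE
10: · ADDVS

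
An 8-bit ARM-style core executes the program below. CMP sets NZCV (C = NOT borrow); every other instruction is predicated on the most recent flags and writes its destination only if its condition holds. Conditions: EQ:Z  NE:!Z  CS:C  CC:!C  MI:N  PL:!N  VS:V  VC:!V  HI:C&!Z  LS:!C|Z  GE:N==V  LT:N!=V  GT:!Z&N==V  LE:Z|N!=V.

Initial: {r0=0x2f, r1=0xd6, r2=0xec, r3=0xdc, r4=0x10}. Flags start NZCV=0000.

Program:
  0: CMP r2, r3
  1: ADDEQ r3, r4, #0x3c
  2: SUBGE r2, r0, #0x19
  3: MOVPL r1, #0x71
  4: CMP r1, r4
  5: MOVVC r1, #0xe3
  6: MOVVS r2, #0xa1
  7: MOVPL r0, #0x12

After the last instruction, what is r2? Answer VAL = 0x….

VAL = 0x16

0: ✓ CMP  NZCV=0010
1: · ADDEQ
2: ✓ SUBGE  r2←0x16
3: ✓ MOVPL  r1←0x71
4: ✓ CMP  NZCV=0010
5: ✓ MOVVC  r1←0xe3
6: · MOVVS
7: ✓ MOVPL  r0←0x12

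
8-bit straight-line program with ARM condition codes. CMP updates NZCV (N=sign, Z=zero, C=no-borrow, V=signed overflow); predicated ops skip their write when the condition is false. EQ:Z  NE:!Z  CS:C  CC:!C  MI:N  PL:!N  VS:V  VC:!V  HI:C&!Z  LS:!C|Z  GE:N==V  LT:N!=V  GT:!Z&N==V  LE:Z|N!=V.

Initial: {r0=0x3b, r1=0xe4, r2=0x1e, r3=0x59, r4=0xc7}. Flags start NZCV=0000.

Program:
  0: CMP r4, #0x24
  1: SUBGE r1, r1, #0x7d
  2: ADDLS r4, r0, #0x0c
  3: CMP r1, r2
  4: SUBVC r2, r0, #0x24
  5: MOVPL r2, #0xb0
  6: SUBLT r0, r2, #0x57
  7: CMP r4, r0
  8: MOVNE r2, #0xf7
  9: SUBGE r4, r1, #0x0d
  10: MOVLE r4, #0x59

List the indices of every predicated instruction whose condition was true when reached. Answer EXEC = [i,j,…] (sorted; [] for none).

0: ✓ CMP  NZCV=1010
1: · SUBGE
2: · ADDLS
3: ✓ CMP  NZCV=1010
4: ✓ SUBVC  r2←0x17
5: · MOVPL
6: ✓ SUBLT  r0←0xc0
7: ✓ CMP  NZCV=0010
8: ✓ MOVNE  r2←0xf7
9: ✓ SUBGE  r4←0xd7
10: · MOVLE

EXEC = [4,6,8,9]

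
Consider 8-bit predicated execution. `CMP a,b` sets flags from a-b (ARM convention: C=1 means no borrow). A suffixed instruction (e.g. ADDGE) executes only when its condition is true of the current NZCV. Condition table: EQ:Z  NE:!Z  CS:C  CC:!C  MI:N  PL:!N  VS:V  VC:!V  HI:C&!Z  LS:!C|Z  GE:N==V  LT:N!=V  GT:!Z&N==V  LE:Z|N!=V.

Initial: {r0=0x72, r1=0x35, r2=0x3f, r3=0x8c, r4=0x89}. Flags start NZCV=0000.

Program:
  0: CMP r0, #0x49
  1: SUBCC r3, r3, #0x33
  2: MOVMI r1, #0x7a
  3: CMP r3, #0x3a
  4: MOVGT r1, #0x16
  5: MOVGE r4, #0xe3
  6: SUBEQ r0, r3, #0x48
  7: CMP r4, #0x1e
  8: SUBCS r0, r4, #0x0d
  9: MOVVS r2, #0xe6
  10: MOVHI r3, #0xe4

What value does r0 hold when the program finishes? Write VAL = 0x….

VAL = 0x7c

[0] flags=0010 → (cmp)
[1] flags=0010 CC?F → skip
[2] flags=0010 MI?F → skip
[3] flags=0011 → (cmp)
[4] flags=0011 GT?F → skip
[5] flags=0011 GE?F → skip
[6] flags=0011 EQ?F → skip
[7] flags=0011 → (cmp)
[8] flags=0011 CS?T → r0=0x7c
[9] flags=0011 VS?T → r2=0xe6
[10] flags=0011 HI?T → r3=0xe4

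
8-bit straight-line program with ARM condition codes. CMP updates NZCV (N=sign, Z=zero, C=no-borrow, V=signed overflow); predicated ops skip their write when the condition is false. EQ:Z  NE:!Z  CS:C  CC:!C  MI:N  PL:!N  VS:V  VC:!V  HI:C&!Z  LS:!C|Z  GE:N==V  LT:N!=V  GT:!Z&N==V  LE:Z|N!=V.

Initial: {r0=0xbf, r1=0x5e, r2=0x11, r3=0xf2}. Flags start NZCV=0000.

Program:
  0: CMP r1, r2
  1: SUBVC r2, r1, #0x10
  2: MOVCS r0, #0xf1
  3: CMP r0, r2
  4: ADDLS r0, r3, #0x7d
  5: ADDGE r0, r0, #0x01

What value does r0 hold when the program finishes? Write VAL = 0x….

VAL = 0xf1

[0] flags=0010 → (cmp)
[1] flags=0010 VC?T → r2=0x4e
[2] flags=0010 CS?T → r0=0xf1
[3] flags=1010 → (cmp)
[4] flags=1010 LS?F → skip
[5] flags=1010 GE?F → skip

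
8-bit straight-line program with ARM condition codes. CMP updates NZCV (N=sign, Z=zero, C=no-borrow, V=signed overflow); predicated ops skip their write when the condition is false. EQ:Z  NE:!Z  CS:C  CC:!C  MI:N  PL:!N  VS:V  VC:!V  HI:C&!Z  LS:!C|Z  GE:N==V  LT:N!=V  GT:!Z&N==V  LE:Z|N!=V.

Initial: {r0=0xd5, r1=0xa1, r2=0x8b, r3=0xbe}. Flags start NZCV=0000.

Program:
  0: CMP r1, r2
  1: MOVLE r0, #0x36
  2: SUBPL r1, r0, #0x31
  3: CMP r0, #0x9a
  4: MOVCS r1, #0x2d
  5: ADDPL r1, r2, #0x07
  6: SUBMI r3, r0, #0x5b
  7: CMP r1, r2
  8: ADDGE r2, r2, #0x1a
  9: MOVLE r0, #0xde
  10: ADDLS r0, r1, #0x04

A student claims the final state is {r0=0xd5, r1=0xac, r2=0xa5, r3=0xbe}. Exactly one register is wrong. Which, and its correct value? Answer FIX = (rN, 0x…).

FIX = (r1, 0x92)

0: ✓ CMP  NZCV=0010
1: · MOVLE
2: ✓ SUBPL  r1←0xa4
3: ✓ CMP  NZCV=0010
4: ✓ MOVCS  r1←0x2d
5: ✓ ADDPL  r1←0x92
6: · SUBMI
7: ✓ CMP  NZCV=0010
8: ✓ ADDGE  r2←0xa5
9: · MOVLE
10: · ADDLS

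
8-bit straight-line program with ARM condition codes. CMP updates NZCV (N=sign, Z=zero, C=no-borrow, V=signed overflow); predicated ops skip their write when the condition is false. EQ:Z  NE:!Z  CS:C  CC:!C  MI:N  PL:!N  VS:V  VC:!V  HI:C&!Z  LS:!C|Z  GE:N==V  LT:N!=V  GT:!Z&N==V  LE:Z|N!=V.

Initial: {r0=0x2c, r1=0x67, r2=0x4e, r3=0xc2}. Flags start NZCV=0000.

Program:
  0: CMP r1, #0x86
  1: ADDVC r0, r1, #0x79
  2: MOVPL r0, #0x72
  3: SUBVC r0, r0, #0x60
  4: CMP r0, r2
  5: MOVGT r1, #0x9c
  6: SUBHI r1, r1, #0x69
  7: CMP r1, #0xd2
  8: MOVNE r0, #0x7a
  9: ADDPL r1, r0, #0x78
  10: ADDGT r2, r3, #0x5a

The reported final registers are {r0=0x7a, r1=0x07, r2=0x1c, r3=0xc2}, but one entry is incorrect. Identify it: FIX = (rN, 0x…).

0: ✓ CMP  NZCV=1001
1: · ADDVC
2: · MOVPL
3: · SUBVC
4: ✓ CMP  NZCV=1000
5: · MOVGT
6: · SUBHI
7: ✓ CMP  NZCV=1001
8: ✓ MOVNE  r0←0x7a
9: · ADDPL
10: ✓ ADDGT  r2←0x1c

FIX = (r1, 0x67)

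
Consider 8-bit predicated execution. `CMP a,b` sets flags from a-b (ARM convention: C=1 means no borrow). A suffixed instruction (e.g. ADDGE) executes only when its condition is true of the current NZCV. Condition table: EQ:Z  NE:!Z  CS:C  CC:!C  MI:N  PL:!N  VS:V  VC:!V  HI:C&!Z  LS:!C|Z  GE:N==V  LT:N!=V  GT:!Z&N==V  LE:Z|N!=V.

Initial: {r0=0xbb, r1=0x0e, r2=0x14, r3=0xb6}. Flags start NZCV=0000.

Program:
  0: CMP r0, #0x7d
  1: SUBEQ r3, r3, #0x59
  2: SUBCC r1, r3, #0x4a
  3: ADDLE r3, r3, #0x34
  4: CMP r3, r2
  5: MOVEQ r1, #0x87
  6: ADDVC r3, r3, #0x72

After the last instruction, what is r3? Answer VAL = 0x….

VAL = 0x5c

[0] flags=0011 → (cmp)
[1] flags=0011 EQ?F → skip
[2] flags=0011 CC?F → skip
[3] flags=0011 LE?T → r3=0xea
[4] flags=1010 → (cmp)
[5] flags=1010 EQ?F → skip
[6] flags=1010 VC?T → r3=0x5c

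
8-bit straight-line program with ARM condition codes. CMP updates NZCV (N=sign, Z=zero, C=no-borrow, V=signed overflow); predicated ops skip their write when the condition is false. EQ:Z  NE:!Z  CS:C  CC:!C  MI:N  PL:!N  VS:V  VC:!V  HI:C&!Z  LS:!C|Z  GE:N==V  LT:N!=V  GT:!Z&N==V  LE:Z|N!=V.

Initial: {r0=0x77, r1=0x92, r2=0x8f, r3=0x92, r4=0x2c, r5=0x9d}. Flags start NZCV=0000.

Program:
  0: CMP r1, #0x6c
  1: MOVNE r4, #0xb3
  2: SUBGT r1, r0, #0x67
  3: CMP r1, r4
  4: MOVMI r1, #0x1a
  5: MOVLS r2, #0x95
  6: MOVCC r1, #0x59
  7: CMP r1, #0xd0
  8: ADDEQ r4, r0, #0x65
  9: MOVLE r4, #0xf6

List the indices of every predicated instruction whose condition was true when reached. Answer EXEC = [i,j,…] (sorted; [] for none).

EXEC = [1,4,5,6]

0: ✓ CMP  NZCV=0011
1: ✓ MOVNE  r4←0xb3
2: · SUBGT
3: ✓ CMP  NZCV=1000
4: ✓ MOVMI  r1←0x1a
5: ✓ MOVLS  r2←0x95
6: ✓ MOVCC  r1←0x59
7: ✓ CMP  NZCV=1001
8: · ADDEQ
9: · MOVLE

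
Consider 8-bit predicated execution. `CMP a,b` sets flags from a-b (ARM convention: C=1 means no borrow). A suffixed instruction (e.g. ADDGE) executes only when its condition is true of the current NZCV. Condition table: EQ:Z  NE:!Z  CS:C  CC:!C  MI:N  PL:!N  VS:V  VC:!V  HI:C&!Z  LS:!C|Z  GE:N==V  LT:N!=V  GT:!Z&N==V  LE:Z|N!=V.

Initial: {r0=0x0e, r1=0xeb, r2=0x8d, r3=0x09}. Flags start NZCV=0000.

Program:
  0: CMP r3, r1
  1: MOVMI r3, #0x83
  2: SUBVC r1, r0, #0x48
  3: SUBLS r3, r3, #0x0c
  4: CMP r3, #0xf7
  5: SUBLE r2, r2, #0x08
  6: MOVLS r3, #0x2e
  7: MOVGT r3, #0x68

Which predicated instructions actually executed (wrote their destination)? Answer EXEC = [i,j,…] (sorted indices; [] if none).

EXEC = [2,3,7]

0: ✓ CMP  NZCV=0000
1: · MOVMI
2: ✓ SUBVC  r1←0xc6
3: ✓ SUBLS  r3←0xfd
4: ✓ CMP  NZCV=0010
5: · SUBLE
6: · MOVLS
7: ✓ MOVGT  r3←0x68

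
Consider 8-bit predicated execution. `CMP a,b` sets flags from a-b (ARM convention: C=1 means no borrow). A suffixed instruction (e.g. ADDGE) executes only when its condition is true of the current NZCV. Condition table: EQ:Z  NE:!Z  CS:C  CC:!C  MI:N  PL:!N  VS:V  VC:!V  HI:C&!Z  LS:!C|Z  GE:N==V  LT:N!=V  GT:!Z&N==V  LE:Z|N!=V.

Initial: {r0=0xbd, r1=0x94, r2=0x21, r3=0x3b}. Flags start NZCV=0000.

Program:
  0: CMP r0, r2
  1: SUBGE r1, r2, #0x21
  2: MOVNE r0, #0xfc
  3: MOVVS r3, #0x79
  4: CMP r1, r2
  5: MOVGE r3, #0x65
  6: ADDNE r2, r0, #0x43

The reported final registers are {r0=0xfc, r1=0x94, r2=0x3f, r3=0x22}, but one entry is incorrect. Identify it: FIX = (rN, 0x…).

[0] flags=1010 → (cmp)
[1] flags=1010 GE?F → skip
[2] flags=1010 NE?T → r0=0xfc
[3] flags=1010 VS?F → skip
[4] flags=0011 → (cmp)
[5] flags=0011 GE?F → skip
[6] flags=0011 NE?T → r2=0x3f

FIX = (r3, 0x3b)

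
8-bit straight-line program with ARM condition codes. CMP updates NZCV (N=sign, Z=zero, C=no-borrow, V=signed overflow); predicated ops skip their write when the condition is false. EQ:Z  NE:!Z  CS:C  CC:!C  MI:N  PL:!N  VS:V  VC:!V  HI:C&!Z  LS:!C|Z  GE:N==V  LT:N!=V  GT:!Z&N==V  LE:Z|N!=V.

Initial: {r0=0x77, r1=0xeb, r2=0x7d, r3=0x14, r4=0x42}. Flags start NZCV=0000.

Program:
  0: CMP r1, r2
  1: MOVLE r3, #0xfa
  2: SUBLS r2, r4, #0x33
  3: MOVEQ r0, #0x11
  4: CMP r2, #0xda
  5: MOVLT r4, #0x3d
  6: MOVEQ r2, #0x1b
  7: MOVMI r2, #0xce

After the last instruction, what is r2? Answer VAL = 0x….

VAL = 0xce

0: ✓ CMP  NZCV=0011
1: ✓ MOVLE  r3←0xfa
2: · SUBLS
3: · MOVEQ
4: ✓ CMP  NZCV=1001
5: · MOVLT
6: · MOVEQ
7: ✓ MOVMI  r2←0xce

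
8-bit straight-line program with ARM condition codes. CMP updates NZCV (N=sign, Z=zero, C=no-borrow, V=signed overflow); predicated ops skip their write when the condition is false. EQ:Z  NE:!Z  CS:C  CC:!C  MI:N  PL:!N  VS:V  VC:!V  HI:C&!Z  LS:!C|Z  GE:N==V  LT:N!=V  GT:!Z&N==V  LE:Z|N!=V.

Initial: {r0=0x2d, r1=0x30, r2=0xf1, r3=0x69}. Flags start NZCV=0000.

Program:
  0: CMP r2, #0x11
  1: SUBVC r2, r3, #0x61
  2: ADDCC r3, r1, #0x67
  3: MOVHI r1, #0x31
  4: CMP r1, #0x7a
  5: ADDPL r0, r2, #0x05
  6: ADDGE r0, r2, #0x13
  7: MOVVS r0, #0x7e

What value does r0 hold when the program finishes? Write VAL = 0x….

[0] flags=1010 → (cmp)
[1] flags=1010 VC?T → r2=0x08
[2] flags=1010 CC?F → skip
[3] flags=1010 HI?T → r1=0x31
[4] flags=1000 → (cmp)
[5] flags=1000 PL?F → skip
[6] flags=1000 GE?F → skip
[7] flags=1000 VS?F → skip

VAL = 0x2d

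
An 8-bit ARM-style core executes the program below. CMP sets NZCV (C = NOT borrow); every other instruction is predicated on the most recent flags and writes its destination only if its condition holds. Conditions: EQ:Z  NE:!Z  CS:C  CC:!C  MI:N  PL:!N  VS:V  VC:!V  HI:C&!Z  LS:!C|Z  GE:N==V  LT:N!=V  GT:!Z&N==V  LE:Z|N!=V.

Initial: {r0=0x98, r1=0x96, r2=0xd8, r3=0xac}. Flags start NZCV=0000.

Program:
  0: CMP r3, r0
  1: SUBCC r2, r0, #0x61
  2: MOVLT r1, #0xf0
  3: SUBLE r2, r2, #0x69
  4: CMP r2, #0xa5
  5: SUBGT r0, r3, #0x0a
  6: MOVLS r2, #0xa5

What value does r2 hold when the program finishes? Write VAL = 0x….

VAL = 0xd8

0: ✓ CMP  NZCV=0010
1: · SUBCC
2: · MOVLT
3: · SUBLE
4: ✓ CMP  NZCV=0010
5: ✓ SUBGT  r0←0xa2
6: · MOVLS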